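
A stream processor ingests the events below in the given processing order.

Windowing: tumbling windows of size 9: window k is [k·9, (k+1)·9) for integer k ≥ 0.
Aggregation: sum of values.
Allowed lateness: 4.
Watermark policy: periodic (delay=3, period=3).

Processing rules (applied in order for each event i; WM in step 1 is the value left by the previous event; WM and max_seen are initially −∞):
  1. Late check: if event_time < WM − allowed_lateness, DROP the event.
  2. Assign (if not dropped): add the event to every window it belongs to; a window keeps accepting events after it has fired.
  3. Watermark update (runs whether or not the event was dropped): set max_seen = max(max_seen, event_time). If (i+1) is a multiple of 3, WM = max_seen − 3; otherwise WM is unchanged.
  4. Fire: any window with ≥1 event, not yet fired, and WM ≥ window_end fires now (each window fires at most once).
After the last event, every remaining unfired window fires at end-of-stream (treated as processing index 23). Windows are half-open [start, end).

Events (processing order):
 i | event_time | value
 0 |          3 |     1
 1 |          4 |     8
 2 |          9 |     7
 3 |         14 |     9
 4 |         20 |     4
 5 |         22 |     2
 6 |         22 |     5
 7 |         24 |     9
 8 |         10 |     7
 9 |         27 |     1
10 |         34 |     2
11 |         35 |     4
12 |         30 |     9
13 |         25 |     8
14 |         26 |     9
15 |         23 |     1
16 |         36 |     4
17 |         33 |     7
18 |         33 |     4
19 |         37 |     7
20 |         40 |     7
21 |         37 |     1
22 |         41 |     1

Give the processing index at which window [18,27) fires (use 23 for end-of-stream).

i=0 t=3 v=1: → [0,9); WM=−∞
i=1 t=4 v=8: → [0,9); WM=−∞
i=2 t=9 v=7: → [9,18); WM=6
i=3 t=14 v=9: → [9,18); WM=6
i=4 t=20 v=4: → [18,27); WM=6
i=5 t=22 v=2: → [18,27); WM=19; [0,9) fires=9 [9,18) fires=16
i=6 t=22 v=5: → [18,27); WM=19
i=7 t=24 v=9: → [18,27); WM=19
i=8 t=10 v=7: DROP (t<19-4); WM=21
i=9 t=27 v=1: → [27,36); WM=21
i=10 t=34 v=2: → [27,36); WM=21
i=11 t=35 v=4: → [27,36); WM=32; [18,27) fires=20
i=12 t=30 v=9: → [27,36); WM=32
i=13 t=25 v=8: DROP (t<32-4); WM=32
i=14 t=26 v=9: DROP (t<32-4); WM=32
i=15 t=23 v=1: DROP (t<32-4); WM=32
i=16 t=36 v=4: → [36,45); WM=32
i=17 t=33 v=7: → [27,36); WM=33
i=18 t=33 v=4: → [27,36); WM=33
i=19 t=37 v=7: → [36,45); WM=33
i=20 t=40 v=7: → [36,45); WM=37; [27,36) fires=27
i=21 t=37 v=1: → [36,45); WM=37
i=22 t=41 v=1: → [36,45); WM=37

11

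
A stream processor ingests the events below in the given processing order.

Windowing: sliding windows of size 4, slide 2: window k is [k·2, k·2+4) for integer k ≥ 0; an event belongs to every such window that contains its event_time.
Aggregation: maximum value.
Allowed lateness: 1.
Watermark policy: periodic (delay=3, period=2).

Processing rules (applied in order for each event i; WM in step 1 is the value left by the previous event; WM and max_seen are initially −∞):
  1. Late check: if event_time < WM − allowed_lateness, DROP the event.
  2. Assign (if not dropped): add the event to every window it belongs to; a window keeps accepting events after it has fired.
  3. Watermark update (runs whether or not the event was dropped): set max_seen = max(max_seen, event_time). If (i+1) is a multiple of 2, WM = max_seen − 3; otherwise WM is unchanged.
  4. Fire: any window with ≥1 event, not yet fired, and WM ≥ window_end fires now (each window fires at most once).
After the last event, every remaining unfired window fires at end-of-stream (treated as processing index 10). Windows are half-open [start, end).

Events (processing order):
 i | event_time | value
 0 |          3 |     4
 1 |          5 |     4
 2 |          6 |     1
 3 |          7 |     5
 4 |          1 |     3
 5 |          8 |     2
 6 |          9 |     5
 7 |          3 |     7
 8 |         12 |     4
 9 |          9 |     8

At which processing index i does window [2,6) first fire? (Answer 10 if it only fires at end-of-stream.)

i=0 t=3 v=4: → [2,6),[0,4); WM=−∞
i=1 t=5 v=4: → [4,8),[2,6); WM=2
i=2 t=6 v=1: → [6,10),[4,8); WM=2
i=3 t=7 v=5: → [6,10),[4,8); WM=4; [0,4) fires=4
i=4 t=1 v=3: DROP (t<4-1); WM=4
i=5 t=8 v=2: → [8,12),[6,10); WM=5
i=6 t=9 v=5: → [8,12),[6,10); WM=5
i=7 t=3 v=7: DROP (t<5-1); WM=6; [2,6) fires=4
i=8 t=12 v=4: → [12,16),[10,14); WM=6
i=9 t=9 v=8: → [8,12),[6,10); WM=9; [4,8) fires=5

7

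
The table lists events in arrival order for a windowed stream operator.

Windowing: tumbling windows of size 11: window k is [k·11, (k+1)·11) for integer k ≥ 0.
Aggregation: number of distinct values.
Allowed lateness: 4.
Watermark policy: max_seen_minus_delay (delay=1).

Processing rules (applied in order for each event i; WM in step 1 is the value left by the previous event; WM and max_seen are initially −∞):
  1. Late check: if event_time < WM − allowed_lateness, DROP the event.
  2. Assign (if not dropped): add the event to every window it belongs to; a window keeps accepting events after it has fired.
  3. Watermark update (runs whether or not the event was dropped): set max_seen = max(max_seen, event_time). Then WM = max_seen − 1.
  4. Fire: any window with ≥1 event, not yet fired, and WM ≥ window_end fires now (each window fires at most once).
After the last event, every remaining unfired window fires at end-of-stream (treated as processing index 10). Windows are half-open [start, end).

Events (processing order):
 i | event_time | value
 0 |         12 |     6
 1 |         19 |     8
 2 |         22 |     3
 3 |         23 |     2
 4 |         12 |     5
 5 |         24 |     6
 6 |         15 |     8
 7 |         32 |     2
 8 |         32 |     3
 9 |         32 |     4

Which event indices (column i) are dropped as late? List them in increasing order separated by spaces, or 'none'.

4 6

i=0 t=12 v=6: → [11,22); WM=11
i=1 t=19 v=8: → [11,22); WM=18
i=2 t=22 v=3: → [22,33); WM=21
i=3 t=23 v=2: → [22,33); WM=22; [11,22) fires=2
i=4 t=12 v=5: DROP (t<22-4); WM=22
i=5 t=24 v=6: → [22,33); WM=23
i=6 t=15 v=8: DROP (t<23-4); WM=23
i=7 t=32 v=2: → [22,33); WM=31
i=8 t=32 v=3: → [22,33); WM=31
i=9 t=32 v=4: → [22,33); WM=31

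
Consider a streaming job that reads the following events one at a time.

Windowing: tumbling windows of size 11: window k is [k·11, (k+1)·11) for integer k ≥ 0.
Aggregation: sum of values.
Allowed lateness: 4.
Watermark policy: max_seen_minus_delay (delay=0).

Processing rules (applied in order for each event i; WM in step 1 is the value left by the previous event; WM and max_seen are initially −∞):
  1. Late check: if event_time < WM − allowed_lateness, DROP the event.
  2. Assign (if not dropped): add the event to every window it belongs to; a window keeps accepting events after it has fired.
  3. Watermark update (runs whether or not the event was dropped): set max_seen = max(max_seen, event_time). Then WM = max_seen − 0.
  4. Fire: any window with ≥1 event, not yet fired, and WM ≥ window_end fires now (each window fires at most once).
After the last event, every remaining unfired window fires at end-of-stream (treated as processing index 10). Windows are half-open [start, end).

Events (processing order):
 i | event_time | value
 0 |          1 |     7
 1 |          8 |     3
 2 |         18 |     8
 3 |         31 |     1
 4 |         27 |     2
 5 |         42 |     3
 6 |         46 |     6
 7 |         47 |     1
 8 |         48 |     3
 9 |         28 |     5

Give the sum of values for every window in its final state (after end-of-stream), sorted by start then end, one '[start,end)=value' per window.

[0,11)=10 [11,22)=8 [22,33)=3 [33,44)=3 [44,55)=10

i=0 t=1 v=7: → [0,11); WM=1
i=1 t=8 v=3: → [0,11); WM=8
i=2 t=18 v=8: → [11,22); WM=18; [0,11) fires=10
i=3 t=31 v=1: → [22,33); WM=31; [11,22) fires=8
i=4 t=27 v=2: → [22,33); WM=31
i=5 t=42 v=3: → [33,44); WM=42; [22,33) fires=3
i=6 t=46 v=6: → [44,55); WM=46; [33,44) fires=3
i=7 t=47 v=1: → [44,55); WM=47
i=8 t=48 v=3: → [44,55); WM=48
i=9 t=28 v=5: DROP (t<48-4); WM=48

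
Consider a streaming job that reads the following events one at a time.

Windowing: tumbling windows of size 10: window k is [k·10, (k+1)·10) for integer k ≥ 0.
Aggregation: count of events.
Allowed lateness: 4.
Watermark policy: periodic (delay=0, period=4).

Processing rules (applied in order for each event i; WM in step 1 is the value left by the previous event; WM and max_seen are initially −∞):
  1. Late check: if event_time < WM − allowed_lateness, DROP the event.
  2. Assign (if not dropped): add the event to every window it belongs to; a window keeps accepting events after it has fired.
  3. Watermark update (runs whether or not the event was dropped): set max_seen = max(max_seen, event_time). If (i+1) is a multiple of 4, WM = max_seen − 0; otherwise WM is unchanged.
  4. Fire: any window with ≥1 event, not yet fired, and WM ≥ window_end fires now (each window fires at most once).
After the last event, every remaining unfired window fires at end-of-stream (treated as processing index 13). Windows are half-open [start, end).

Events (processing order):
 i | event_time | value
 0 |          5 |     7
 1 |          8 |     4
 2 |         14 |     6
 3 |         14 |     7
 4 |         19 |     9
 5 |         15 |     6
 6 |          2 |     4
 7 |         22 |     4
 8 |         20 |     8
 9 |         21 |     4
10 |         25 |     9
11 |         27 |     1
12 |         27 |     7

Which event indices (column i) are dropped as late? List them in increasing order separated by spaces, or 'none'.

6

i=0 t=5 v=7: → [0,10); WM=−∞
i=1 t=8 v=4: → [0,10); WM=−∞
i=2 t=14 v=6: → [10,20); WM=−∞
i=3 t=14 v=7: → [10,20); WM=14; [0,10) fires=2
i=4 t=19 v=9: → [10,20); WM=14
i=5 t=15 v=6: → [10,20); WM=14
i=6 t=2 v=4: DROP (t<14-4); WM=14
i=7 t=22 v=4: → [20,30); WM=22; [10,20) fires=4
i=8 t=20 v=8: → [20,30); WM=22
i=9 t=21 v=4: → [20,30); WM=22
i=10 t=25 v=9: → [20,30); WM=22
i=11 t=27 v=1: → [20,30); WM=27
i=12 t=27 v=7: → [20,30); WM=27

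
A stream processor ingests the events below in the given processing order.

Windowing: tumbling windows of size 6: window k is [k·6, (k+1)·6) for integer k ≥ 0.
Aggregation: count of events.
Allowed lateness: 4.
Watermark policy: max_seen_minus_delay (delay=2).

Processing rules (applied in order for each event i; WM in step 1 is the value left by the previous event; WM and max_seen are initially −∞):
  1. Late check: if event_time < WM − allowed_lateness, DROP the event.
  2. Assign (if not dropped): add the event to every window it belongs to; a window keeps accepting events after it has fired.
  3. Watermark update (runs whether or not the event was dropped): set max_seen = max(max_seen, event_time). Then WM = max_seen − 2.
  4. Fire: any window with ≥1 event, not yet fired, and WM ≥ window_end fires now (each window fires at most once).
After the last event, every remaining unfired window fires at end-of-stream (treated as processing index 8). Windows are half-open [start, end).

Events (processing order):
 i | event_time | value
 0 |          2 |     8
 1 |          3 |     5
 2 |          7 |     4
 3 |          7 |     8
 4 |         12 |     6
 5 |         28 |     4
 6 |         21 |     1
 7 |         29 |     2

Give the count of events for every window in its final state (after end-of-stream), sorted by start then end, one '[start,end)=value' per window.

i=0 t=2 v=8: → [0,6); WM=0
i=1 t=3 v=5: → [0,6); WM=1
i=2 t=7 v=4: → [6,12); WM=5
i=3 t=7 v=8: → [6,12); WM=5
i=4 t=12 v=6: → [12,18); WM=10; [0,6) fires=2
i=5 t=28 v=4: → [24,30); WM=26; [6,12) fires=2 [12,18) fires=1
i=6 t=21 v=1: DROP (t<26-4); WM=26
i=7 t=29 v=2: → [24,30); WM=27

[0,6)=2 [6,12)=2 [12,18)=1 [24,30)=2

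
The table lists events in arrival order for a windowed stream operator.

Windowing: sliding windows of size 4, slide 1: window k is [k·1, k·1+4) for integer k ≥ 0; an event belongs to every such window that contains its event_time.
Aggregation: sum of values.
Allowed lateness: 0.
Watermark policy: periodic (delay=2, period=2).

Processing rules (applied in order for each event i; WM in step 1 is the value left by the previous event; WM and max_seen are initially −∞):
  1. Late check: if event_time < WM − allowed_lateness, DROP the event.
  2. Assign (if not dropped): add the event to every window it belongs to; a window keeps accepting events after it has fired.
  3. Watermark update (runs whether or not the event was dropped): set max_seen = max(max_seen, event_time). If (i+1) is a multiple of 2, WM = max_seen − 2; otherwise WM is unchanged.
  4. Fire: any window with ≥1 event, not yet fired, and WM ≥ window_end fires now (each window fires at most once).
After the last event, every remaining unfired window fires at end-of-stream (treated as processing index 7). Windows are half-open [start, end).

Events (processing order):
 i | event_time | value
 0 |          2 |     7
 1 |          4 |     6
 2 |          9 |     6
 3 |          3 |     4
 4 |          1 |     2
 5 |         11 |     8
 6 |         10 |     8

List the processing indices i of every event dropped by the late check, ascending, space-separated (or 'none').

i=0 t=2 v=7: → [2,6),[1,5),[0,4); WM=−∞
i=1 t=4 v=6: → [4,8),[3,7),[2,6),[1,5); WM=2
i=2 t=9 v=6: → [9,13),[8,12),[7,11),[6,10); WM=2
i=3 t=3 v=4: → [3,7),[2,6),[1,5),[0,4); WM=7; [0,4) fires=11 [1,5) fires=17 [2,6) fires=17 [3,7) fires=10
i=4 t=1 v=2: DROP (t<7-0); WM=7
i=5 t=11 v=8: → [11,15),[10,14),[9,13),[8,12); WM=9; [4,8) fires=6
i=6 t=10 v=8: → [10,14),[9,13),[8,12),[7,11); WM=9

4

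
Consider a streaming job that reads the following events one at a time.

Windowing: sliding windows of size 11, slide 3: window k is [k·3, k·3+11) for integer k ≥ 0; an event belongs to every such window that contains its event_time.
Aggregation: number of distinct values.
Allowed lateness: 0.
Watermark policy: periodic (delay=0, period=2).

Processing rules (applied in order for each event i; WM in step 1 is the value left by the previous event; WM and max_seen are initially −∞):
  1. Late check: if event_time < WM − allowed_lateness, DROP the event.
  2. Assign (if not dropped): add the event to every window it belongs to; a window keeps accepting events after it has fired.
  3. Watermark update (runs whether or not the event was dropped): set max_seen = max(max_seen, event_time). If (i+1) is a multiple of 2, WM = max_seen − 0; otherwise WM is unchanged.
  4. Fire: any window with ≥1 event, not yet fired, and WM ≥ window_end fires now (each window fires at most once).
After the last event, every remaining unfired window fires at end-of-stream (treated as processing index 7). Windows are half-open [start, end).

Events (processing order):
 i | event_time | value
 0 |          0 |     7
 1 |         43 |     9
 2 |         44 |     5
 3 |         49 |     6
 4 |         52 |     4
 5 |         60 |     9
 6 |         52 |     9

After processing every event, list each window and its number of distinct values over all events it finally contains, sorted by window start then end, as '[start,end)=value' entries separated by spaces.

[0,11)=1 [33,44)=1 [36,47)=2 [39,50)=3 [42,53)=4 [45,56)=2 [48,59)=2 [51,62)=2 [54,65)=1 [57,68)=1 [60,71)=1

i=0 t=0 v=7: → [0,11); WM=−∞
i=1 t=43 v=9: → [42,53),[39,50),[36,47),[33,44); WM=43; [0,11) fires=1
i=2 t=44 v=5: → [42,53),[39,50),[36,47); WM=43
i=3 t=49 v=6: → [48,59),[45,56),[42,53),[39,50); WM=49; [33,44) fires=1 [36,47) fires=2
i=4 t=52 v=4: → [51,62),[48,59),[45,56),[42,53); WM=49
i=5 t=60 v=9: → [60,71),[57,68),[54,65),[51,62); WM=60; [39,50) fires=3 [42,53) fires=4 [45,56) fires=2 [48,59) fires=2
i=6 t=52 v=9: DROP (t<60-0); WM=60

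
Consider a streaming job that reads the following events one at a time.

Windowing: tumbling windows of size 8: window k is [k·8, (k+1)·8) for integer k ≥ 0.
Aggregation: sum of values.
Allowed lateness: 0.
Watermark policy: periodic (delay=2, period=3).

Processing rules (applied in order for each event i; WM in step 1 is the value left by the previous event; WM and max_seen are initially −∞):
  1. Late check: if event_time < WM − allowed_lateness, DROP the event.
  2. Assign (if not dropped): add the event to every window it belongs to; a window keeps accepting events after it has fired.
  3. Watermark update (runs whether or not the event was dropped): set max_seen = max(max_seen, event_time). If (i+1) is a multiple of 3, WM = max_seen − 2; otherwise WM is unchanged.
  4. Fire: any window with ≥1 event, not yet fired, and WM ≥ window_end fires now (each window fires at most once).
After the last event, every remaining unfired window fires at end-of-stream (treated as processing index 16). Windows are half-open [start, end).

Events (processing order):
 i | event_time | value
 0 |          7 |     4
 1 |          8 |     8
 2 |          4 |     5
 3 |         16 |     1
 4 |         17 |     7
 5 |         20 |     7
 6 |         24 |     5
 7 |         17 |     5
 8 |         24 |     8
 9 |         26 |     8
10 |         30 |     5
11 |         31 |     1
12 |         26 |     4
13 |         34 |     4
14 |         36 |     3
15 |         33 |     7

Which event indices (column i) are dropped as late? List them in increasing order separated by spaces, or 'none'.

7 12 15

i=0 t=7 v=4: → [0,8); WM=−∞
i=1 t=8 v=8: → [8,16); WM=−∞
i=2 t=4 v=5: → [0,8); WM=6
i=3 t=16 v=1: → [16,24); WM=6
i=4 t=17 v=7: → [16,24); WM=6
i=5 t=20 v=7: → [16,24); WM=18; [0,8) fires=9 [8,16) fires=8
i=6 t=24 v=5: → [24,32); WM=18
i=7 t=17 v=5: DROP (t<18-0); WM=18
i=8 t=24 v=8: → [24,32); WM=22
i=9 t=26 v=8: → [24,32); WM=22
i=10 t=30 v=5: → [24,32); WM=22
i=11 t=31 v=1: → [24,32); WM=29; [16,24) fires=15
i=12 t=26 v=4: DROP (t<29-0); WM=29
i=13 t=34 v=4: → [32,40); WM=29
i=14 t=36 v=3: → [32,40); WM=34; [24,32) fires=27
i=15 t=33 v=7: DROP (t<34-0); WM=34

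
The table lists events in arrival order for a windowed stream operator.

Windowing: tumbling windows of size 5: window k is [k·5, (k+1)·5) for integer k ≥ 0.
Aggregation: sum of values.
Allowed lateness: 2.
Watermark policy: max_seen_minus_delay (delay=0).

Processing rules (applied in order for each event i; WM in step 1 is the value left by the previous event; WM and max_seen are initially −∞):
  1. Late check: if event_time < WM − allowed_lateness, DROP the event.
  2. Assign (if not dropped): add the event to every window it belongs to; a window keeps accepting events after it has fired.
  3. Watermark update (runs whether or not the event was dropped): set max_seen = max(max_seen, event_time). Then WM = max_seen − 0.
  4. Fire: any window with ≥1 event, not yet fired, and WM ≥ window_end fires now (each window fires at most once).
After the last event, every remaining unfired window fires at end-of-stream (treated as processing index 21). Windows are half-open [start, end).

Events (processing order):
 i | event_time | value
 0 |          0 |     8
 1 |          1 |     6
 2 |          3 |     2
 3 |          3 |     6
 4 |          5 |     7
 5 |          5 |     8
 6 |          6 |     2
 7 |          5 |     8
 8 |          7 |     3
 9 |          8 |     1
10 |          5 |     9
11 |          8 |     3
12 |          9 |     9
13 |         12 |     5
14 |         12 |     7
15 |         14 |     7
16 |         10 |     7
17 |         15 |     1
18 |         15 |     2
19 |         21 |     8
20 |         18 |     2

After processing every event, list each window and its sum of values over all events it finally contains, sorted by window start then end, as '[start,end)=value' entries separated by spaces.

i=0 t=0 v=8: → [0,5); WM=0
i=1 t=1 v=6: → [0,5); WM=1
i=2 t=3 v=2: → [0,5); WM=3
i=3 t=3 v=6: → [0,5); WM=3
i=4 t=5 v=7: → [5,10); WM=5; [0,5) fires=22
i=5 t=5 v=8: → [5,10); WM=5
i=6 t=6 v=2: → [5,10); WM=6
i=7 t=5 v=8: → [5,10); WM=6
i=8 t=7 v=3: → [5,10); WM=7
i=9 t=8 v=1: → [5,10); WM=8
i=10 t=5 v=9: DROP (t<8-2); WM=8
i=11 t=8 v=3: → [5,10); WM=8
i=12 t=9 v=9: → [5,10); WM=9
i=13 t=12 v=5: → [10,15); WM=12; [5,10) fires=41
i=14 t=12 v=7: → [10,15); WM=12
i=15 t=14 v=7: → [10,15); WM=14
i=16 t=10 v=7: DROP (t<14-2); WM=14
i=17 t=15 v=1: → [15,20); WM=15; [10,15) fires=19
i=18 t=15 v=2: → [15,20); WM=15
i=19 t=21 v=8: → [20,25); WM=21; [15,20) fires=3
i=20 t=18 v=2: DROP (t<21-2); WM=21

[0,5)=22 [5,10)=41 [10,15)=19 [15,20)=3 [20,25)=8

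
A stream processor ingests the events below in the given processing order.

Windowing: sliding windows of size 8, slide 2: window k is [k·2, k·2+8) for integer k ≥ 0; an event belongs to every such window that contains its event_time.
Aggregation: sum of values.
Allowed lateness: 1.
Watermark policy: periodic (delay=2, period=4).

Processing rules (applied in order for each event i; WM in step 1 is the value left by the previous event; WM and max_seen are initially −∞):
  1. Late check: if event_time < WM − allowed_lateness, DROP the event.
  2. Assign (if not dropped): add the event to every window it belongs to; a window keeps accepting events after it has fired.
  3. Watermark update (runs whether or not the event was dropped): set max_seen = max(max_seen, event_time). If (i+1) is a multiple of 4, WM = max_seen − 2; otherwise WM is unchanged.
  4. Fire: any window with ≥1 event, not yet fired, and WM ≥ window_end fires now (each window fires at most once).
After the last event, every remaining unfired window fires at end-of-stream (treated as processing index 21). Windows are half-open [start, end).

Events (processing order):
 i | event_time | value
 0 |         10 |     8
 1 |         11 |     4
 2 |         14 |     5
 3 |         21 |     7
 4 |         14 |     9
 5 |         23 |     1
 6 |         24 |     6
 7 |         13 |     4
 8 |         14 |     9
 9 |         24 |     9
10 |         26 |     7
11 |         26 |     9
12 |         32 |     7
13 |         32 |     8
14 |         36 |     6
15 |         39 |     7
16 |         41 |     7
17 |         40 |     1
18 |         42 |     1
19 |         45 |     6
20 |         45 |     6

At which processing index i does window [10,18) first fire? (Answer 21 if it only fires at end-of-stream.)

i=0 t=10 v=8: → [10,18),[8,16),[6,14),[4,12); WM=−∞
i=1 t=11 v=4: → [10,18),[8,16),[6,14),[4,12); WM=−∞
i=2 t=14 v=5: → [14,22),[12,20),[10,18),[8,16); WM=−∞
i=3 t=21 v=7: → [20,28),[18,26),[16,24),[14,22); WM=19; [4,12) fires=12 [6,14) fires=12 [8,16) fires=17 [10,18) fires=17
i=4 t=14 v=9: DROP (t<19-1); WM=19
i=5 t=23 v=1: → [22,30),[20,28),[18,26),[16,24); WM=19
i=6 t=24 v=6: → [24,32),[22,30),[20,28),[18,26); WM=19
i=7 t=13 v=4: DROP (t<19-1); WM=22; [12,20) fires=5 [14,22) fires=12
i=8 t=14 v=9: DROP (t<22-1); WM=22
i=9 t=24 v=9: → [24,32),[22,30),[20,28),[18,26); WM=22
i=10 t=26 v=7: → [26,34),[24,32),[22,30),[20,28); WM=22
i=11 t=26 v=9: → [26,34),[24,32),[22,30),[20,28); WM=24; [16,24) fires=8
i=12 t=32 v=7: → [32,40),[30,38),[28,36),[26,34); WM=24
i=13 t=32 v=8: → [32,40),[30,38),[28,36),[26,34); WM=24
i=14 t=36 v=6: → [36,44),[34,42),[32,40),[30,38); WM=24
i=15 t=39 v=7: → [38,46),[36,44),[34,42),[32,40); WM=37; [18,26) fires=23 [20,28) fires=39 [22,30) fires=32 [24,32) fires=31 [26,34) fires=31 [28,36) fires=15
i=16 t=41 v=7: → [40,48),[38,46),[36,44),[34,42); WM=37
i=17 t=40 v=1: → [40,48),[38,46),[36,44),[34,42); WM=37
i=18 t=42 v=1: → [42,50),[40,48),[38,46),[36,44); WM=37
i=19 t=45 v=6: → [44,52),[42,50),[40,48),[38,46); WM=43; [30,38) fires=21 [32,40) fires=28 [34,42) fires=21
i=20 t=45 v=6: → [44,52),[42,50),[40,48),[38,46); WM=43

3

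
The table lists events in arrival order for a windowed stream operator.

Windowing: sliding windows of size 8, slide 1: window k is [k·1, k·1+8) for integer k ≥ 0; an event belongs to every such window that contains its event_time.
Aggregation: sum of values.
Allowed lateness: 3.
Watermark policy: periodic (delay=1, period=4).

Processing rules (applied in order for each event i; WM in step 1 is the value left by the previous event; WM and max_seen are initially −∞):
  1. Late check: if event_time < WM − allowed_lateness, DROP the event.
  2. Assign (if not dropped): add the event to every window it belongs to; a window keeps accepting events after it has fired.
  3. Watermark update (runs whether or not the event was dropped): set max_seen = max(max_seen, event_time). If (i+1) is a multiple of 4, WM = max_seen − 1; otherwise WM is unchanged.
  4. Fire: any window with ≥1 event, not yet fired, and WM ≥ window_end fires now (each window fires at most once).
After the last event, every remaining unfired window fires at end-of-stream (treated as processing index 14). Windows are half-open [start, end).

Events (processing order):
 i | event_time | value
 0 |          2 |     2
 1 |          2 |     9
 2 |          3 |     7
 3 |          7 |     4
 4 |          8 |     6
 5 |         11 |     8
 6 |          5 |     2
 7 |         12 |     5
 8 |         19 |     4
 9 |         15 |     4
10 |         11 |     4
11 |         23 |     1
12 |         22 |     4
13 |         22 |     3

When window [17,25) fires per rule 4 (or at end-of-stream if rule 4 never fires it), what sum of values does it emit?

12

i=0 t=2 v=2: → [2,10),[1,9),[0,8); WM=−∞
i=1 t=2 v=9: → [2,10),[1,9),[0,8); WM=−∞
i=2 t=3 v=7: → [3,11),[2,10),[1,9),[0,8); WM=−∞
i=3 t=7 v=4: → [7,15),[6,14),[5,13),[4,12),[3,11),[2,10),[1,9),[0,8); WM=6
i=4 t=8 v=6: → [8,16),[7,15),[6,14),[5,13),[4,12),[3,11),[2,10),[1,9); WM=6
i=5 t=11 v=8: → [11,19),[10,18),[9,17),[8,16),[7,15),[6,14),[5,13),[4,12); WM=6
i=6 t=5 v=2: → [5,13),[4,12),[3,11),[2,10),[1,9),[0,8); WM=6
i=7 t=12 v=5: → [12,20),[11,19),[10,18),[9,17),[8,16),[7,15),[6,14),[5,13); WM=11; [0,8) fires=24 [1,9) fires=30 [2,10) fires=30 [3,11) fires=19
i=8 t=19 v=4: → [19,27),[18,26),[17,25),[16,24),[15,23),[14,22),[13,21),[12,20); WM=11
i=9 t=15 v=4: → [15,23),[14,22),[13,21),[12,20),[11,19),[10,18),[9,17),[8,16); WM=11
i=10 t=11 v=4: → [11,19),[10,18),[9,17),[8,16),[7,15),[6,14),[5,13),[4,12); WM=11
i=11 t=23 v=1: → [23,31),[22,30),[21,29),[20,28),[19,27),[18,26),[17,25),[16,24); WM=22; [4,12) fires=24 [5,13) fires=29 [6,14) fires=27 [7,15) fires=27 [8,16) fires=27 [9,17) fires=21 [10,18) fires=21 [11,19) fires=21 [12,20) fires=13 [13,21) fires=8 [14,22) fires=8
i=12 t=22 v=4: → [22,30),[21,29),[20,28),[19,27),[18,26),[17,25),[16,24),[15,23); WM=22
i=13 t=22 v=3: → [22,30),[21,29),[20,28),[19,27),[18,26),[17,25),[16,24),[15,23); WM=22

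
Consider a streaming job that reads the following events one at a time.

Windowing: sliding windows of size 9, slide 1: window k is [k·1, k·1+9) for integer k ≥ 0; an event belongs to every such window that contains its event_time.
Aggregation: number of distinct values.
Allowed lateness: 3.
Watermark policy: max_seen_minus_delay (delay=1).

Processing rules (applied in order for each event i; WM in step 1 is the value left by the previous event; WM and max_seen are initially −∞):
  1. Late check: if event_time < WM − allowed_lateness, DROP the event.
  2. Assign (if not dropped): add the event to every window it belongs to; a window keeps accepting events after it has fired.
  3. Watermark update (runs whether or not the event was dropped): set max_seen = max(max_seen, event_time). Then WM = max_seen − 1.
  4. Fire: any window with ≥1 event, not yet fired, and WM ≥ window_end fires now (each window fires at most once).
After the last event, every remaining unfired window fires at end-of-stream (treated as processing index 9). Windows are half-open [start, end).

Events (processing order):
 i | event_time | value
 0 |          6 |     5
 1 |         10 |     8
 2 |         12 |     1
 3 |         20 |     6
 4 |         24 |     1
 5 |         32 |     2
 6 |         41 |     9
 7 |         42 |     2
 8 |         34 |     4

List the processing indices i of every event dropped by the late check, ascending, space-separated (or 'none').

8

i=0 t=6 v=5: → [6,15),[5,14),[4,13),[3,12),[2,11),[1,10),[0,9); WM=5
i=1 t=10 v=8: → [10,19),[9,18),[8,17),[7,16),[6,15),[5,14),[4,13),[3,12),[2,11); WM=9; [0,9) fires=1
i=2 t=12 v=1: → [12,21),[11,20),[10,19),[9,18),[8,17),[7,16),[6,15),[5,14),[4,13); WM=11; [1,10) fires=1 [2,11) fires=2
i=3 t=20 v=6: → [20,29),[19,28),[18,27),[17,26),[16,25),[15,24),[14,23),[13,22),[12,21); WM=19; [3,12) fires=2 [4,13) fires=3 [5,14) fires=3 [6,15) fires=3 [7,16) fires=2 [8,17) fires=2 [9,18) fires=2 [10,19) fires=2
i=4 t=24 v=1: → [24,33),[23,32),[22,31),[21,30),[20,29),[19,28),[18,27),[17,26),[16,25); WM=23; [11,20) fires=1 [12,21) fires=2 [13,22) fires=1 [14,23) fires=1
i=5 t=32 v=2: → [32,41),[31,40),[30,39),[29,38),[28,37),[27,36),[26,35),[25,34),[24,33); WM=31; [15,24) fires=1 [16,25) fires=2 [17,26) fires=2 [18,27) fires=2 [19,28) fires=2 [20,29) fires=2 [21,30) fires=1 [22,31) fires=1
i=6 t=41 v=9: → [41,50),[40,49),[39,48),[38,47),[37,46),[36,45),[35,44),[34,43),[33,42); WM=40; [23,32) fires=1 [24,33) fires=2 [25,34) fires=1 [26,35) fires=1 [27,36) fires=1 [28,37) fires=1 [29,38) fires=1 [30,39) fires=1 [31,40) fires=1
i=7 t=42 v=2: → [42,51),[41,50),[40,49),[39,48),[38,47),[37,46),[36,45),[35,44),[34,43); WM=41; [32,41) fires=1
i=8 t=34 v=4: DROP (t<41-3); WM=41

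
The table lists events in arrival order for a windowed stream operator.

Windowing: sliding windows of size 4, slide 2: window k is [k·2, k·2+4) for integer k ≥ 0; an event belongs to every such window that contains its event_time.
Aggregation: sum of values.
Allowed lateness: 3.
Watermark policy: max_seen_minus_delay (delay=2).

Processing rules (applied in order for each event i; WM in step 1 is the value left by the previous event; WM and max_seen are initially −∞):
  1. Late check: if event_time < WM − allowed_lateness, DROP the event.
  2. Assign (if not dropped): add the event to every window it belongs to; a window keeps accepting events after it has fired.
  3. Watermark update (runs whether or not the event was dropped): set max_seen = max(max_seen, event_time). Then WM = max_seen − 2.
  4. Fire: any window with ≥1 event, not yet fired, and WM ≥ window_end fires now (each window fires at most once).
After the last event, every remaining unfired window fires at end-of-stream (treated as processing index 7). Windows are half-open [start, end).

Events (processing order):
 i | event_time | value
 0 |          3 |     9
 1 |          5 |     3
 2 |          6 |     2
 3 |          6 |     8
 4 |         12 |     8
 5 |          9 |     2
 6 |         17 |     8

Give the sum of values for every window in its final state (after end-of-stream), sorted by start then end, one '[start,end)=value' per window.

[0,4)=9 [2,6)=12 [4,8)=13 [6,10)=12 [8,12)=2 [10,14)=8 [12,16)=8 [14,18)=8 [16,20)=8

i=0 t=3 v=9: → [2,6),[0,4); WM=1
i=1 t=5 v=3: → [4,8),[2,6); WM=3
i=2 t=6 v=2: → [6,10),[4,8); WM=4; [0,4) fires=9
i=3 t=6 v=8: → [6,10),[4,8); WM=4
i=4 t=12 v=8: → [12,16),[10,14); WM=10; [2,6) fires=12 [4,8) fires=13 [6,10) fires=10
i=5 t=9 v=2: → [8,12),[6,10); WM=10
i=6 t=17 v=8: → [16,20),[14,18); WM=15; [8,12) fires=2 [10,14) fires=8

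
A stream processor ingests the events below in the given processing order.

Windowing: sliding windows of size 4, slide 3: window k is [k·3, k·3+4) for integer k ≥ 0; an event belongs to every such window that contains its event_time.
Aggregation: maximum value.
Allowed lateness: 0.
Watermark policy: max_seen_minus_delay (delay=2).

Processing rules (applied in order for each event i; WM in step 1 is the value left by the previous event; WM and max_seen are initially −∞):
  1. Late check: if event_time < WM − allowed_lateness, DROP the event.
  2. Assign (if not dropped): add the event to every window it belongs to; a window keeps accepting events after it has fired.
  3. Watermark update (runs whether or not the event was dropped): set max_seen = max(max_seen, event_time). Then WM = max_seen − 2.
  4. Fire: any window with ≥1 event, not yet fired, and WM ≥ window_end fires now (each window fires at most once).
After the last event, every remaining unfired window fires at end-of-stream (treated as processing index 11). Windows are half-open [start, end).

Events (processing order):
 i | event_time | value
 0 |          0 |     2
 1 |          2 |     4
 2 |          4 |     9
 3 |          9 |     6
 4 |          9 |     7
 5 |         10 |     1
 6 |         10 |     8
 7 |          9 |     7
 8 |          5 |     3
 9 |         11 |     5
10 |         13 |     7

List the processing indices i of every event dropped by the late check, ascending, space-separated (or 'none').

8

i=0 t=0 v=2: → [0,4); WM=-2
i=1 t=2 v=4: → [0,4); WM=0
i=2 t=4 v=9: → [3,7); WM=2
i=3 t=9 v=6: → [9,13),[6,10); WM=7; [0,4) fires=4 [3,7) fires=9
i=4 t=9 v=7: → [9,13),[6,10); WM=7
i=5 t=10 v=1: → [9,13); WM=8
i=6 t=10 v=8: → [9,13); WM=8
i=7 t=9 v=7: → [9,13),[6,10); WM=8
i=8 t=5 v=3: DROP (t<8-0); WM=8
i=9 t=11 v=5: → [9,13); WM=9
i=10 t=13 v=7: → [12,16); WM=11; [6,10) fires=7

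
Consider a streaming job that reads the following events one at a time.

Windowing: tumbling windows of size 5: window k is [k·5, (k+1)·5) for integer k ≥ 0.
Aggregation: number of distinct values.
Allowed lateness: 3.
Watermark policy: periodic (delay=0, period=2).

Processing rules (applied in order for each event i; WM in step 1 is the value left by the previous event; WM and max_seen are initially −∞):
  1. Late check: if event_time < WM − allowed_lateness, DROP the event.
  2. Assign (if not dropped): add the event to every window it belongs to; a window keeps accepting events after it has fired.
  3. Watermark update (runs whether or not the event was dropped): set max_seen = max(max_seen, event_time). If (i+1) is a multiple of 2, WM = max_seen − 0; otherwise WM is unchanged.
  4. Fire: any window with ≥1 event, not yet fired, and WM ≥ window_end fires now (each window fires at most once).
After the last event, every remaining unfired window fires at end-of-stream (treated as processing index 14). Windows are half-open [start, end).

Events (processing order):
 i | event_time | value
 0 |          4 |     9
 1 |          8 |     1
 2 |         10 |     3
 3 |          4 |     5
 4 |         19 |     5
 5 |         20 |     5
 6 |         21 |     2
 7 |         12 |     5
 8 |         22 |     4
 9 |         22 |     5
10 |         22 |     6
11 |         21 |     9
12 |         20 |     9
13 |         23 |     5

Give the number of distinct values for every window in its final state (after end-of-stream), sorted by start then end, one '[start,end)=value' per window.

[0,5)=1 [5,10)=1 [10,15)=1 [15,20)=1 [20,25)=5

i=0 t=4 v=9: → [0,5); WM=−∞
i=1 t=8 v=1: → [5,10); WM=8; [0,5) fires=1
i=2 t=10 v=3: → [10,15); WM=8
i=3 t=4 v=5: DROP (t<8-3); WM=10; [5,10) fires=1
i=4 t=19 v=5: → [15,20); WM=10
i=5 t=20 v=5: → [20,25); WM=20; [10,15) fires=1 [15,20) fires=1
i=6 t=21 v=2: → [20,25); WM=20
i=7 t=12 v=5: DROP (t<20-3); WM=21
i=8 t=22 v=4: → [20,25); WM=21
i=9 t=22 v=5: → [20,25); WM=22
i=10 t=22 v=6: → [20,25); WM=22
i=11 t=21 v=9: → [20,25); WM=22
i=12 t=20 v=9: → [20,25); WM=22
i=13 t=23 v=5: → [20,25); WM=23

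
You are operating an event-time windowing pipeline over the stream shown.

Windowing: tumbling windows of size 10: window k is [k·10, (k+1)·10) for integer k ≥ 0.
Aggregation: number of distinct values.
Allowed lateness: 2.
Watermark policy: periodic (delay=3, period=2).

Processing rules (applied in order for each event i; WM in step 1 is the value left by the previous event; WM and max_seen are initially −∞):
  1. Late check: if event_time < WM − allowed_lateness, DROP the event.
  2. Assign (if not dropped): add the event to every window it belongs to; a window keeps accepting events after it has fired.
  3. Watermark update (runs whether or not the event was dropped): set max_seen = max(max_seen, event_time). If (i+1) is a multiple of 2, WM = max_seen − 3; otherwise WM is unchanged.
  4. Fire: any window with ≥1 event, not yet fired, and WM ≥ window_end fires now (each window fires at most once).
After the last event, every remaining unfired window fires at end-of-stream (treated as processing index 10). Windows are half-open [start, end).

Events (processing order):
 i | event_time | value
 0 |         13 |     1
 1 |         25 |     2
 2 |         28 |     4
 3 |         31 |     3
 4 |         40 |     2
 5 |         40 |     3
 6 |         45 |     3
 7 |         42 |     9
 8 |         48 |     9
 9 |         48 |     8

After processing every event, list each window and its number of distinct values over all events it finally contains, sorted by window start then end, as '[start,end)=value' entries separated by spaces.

[10,20)=1 [20,30)=2 [30,40)=1 [40,50)=4

i=0 t=13 v=1: → [10,20); WM=−∞
i=1 t=25 v=2: → [20,30); WM=22; [10,20) fires=1
i=2 t=28 v=4: → [20,30); WM=22
i=3 t=31 v=3: → [30,40); WM=28
i=4 t=40 v=2: → [40,50); WM=28
i=5 t=40 v=3: → [40,50); WM=37; [20,30) fires=2
i=6 t=45 v=3: → [40,50); WM=37
i=7 t=42 v=9: → [40,50); WM=42; [30,40) fires=1
i=8 t=48 v=9: → [40,50); WM=42
i=9 t=48 v=8: → [40,50); WM=45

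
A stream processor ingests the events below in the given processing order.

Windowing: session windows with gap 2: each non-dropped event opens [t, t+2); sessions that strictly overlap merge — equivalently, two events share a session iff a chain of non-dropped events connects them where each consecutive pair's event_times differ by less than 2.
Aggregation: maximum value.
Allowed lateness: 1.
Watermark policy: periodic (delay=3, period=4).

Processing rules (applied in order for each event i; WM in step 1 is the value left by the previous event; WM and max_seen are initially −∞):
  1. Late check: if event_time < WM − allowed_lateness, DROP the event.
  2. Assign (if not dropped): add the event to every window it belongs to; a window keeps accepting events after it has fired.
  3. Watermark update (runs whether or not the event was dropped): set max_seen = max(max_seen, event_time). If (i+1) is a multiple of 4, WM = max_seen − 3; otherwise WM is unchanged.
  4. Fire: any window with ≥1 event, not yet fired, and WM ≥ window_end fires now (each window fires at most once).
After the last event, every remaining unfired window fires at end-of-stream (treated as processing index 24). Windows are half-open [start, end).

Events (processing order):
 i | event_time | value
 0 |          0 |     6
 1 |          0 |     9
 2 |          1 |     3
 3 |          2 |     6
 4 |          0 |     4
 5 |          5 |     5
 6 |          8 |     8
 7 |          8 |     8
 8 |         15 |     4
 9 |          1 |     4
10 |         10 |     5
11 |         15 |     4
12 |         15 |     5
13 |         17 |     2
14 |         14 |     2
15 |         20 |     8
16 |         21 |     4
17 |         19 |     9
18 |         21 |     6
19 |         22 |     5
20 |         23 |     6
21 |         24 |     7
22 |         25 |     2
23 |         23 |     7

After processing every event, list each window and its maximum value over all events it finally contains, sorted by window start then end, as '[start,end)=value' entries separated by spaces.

i=0 t=0 v=6: → [0,2); WM=−∞
i=1 t=0 v=9: → [0,2); WM=−∞
i=2 t=1 v=3: → [0,3); WM=−∞
i=3 t=2 v=6: → [0,4); WM=-1
i=4 t=0 v=4: → [0,4); WM=-1
i=5 t=5 v=5: → [5,7); WM=-1
i=6 t=8 v=8: → [8,10); WM=-1
i=7 t=8 v=8: → [8,10); WM=5
i=8 t=15 v=4: → [15,17); WM=5
i=9 t=1 v=4: DROP (t<5-1); WM=5
i=10 t=10 v=5: → [10,12); WM=5
i=11 t=15 v=4: → [15,17); WM=12
i=12 t=15 v=5: → [15,17); WM=12
i=13 t=17 v=2: → [17,19); WM=12
i=14 t=14 v=2: → [14,17); WM=12
i=15 t=20 v=8: → [20,22); WM=17
i=16 t=21 v=4: → [20,23); WM=17
i=17 t=19 v=9: → [19,23); WM=17
i=18 t=21 v=6: → [19,23); WM=17
i=19 t=22 v=5: → [19,24); WM=19
i=20 t=23 v=6: → [19,25); WM=19
i=21 t=24 v=7: → [19,26); WM=19
i=22 t=25 v=2: → [19,27); WM=19
i=23 t=23 v=7: → [19,27); WM=22

[0,4)=9 [5,7)=5 [8,10)=8 [10,12)=5 [14,17)=5 [17,19)=2 [19,27)=9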